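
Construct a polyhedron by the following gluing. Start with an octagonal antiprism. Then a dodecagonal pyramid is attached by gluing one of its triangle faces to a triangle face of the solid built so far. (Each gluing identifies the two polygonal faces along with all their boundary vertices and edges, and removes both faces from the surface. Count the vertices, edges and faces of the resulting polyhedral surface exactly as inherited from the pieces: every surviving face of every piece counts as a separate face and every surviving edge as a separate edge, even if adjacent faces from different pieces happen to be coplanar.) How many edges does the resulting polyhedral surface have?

53

An octagonal antiprism: V=16, E=32, F=18.
Attach a dodecagonal pyramid (V=13, E=24, F=13) along a 3-gon: merge 3 vertices and 3 edges, delete both glued faces → V=26, E=53, F=29.
Check: V − E + F = 26 − 53 + 29 = 2.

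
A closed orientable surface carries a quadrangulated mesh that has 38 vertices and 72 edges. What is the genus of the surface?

Every face is a square and each edge borders two faces, so 4F = 2·72, giving F = 36.
χ = V − E + F = 38 − 72 + 36 = 2.
For a closed orientable surface χ = 2 − 2g, so g = (2 − (2))/2 = 0.

0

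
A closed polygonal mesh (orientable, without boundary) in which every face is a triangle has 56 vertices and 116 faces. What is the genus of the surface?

Every face is a triangle, so 2E = 3·116 = 348, giving E = 174.
χ = V − E + F = 56 − 174 + 116 = -2.
For a closed orientable surface χ = 2 − 2g, so g = (2 − (-2))/2 = 2.

2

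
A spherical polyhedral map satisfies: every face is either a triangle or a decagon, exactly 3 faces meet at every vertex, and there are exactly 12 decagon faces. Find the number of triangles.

Let x be the number of triangles; then F = 12 + x.
Edge–face incidences: 2E = 10·12 + 3·x = 120 + 3x.
Every vertex has degree 3, so 3V = 2E.
Euler: V − E + F = 2 ⇒ (2E)/3 − E + (12 + x) = 2.
Multiply by 6: 2·(2E) − 3·(2E) + 6·(12 + x) = 12, i.e. 72 + 6x − (120 + 3x) = 12.
Collecting terms: 3x − 48 = 12, so 3x = 60, so x = 20.
Then 2E = 120 + 3·20 = 180, so E = 90, V = 2E/3 = 60, F = 12 + 20 = 32.

20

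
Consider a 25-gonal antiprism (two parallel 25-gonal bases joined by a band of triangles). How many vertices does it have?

50

An antiprism on an n-gon has two n-gon caps and 2n triangles: V = 2·25 = 50, E = 4·25 = 100, F = 2·25 + 2 = 52.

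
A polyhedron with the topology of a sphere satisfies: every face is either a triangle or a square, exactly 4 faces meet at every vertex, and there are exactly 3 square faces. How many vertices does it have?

9

Let x be the number of triangles; then F = 3 + x.
Edge–face incidences: 2E = 4·3 + 3·x = 12 + 3x.
Every vertex has degree 4, so 4V = 2E.
Euler: V − E + F = 2 ⇒ (2E)/4 − E + (3 + x) = 2.
Multiply by 8: 2·(2E) − 4·(2E) + 8·(3 + x) = 16, i.e. 24 + 8x − 2·(12 + 3x) = 16.
Collecting terms: 2x = 16, so x = 8.
Then 2E = 12 + 3·8 = 36, so E = 18, V = 2E/4 = 9, F = 3 + 8 = 11.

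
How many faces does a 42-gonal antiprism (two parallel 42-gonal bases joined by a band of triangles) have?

86

An antiprism on an n-gon has two n-gon caps and 2n triangles: V = 2·42 = 84, E = 4·42 = 168, F = 2·42 + 2 = 86.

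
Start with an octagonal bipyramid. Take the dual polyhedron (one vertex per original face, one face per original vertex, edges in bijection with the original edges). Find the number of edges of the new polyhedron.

The base solid has V = 10, E = 24, F = 16.
The dual swaps V and F and preserves E: V′ = F = 16, E′ = E = 24, F′ = V = 10.

24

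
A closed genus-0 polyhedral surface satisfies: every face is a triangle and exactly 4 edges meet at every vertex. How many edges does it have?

Each face has 3 edges and each edge borders two faces, so 2E = 3F.
Each vertex has degree 4, so 4V = 2E and hence V = 3F/4.
Euler: V − E + F = 2 ⇒ (3F/4) − (3F/2) + F = 2.
Multiply by 8: (6 − 12 + 8)F = 16, i.e. 2F = 16.
So F = 8, E = 3·8/2 = 12, V = 3·8/4 = 6.

12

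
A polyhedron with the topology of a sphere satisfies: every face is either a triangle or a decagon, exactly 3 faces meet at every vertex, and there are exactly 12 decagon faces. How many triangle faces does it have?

20

Let x be the number of triangles; then F = 12 + x.
Edge–face incidences: 2E = 10·12 + 3·x = 120 + 3x.
Every vertex has degree 3, so 3V = 2E.
Euler: V − E + F = 2 ⇒ (2E)/3 − E + (12 + x) = 2.
Multiply by 6: 2·(2E) − 3·(2E) + 6·(12 + x) = 12, i.e. 72 + 6x − (120 + 3x) = 12.
Collecting terms: 3x − 48 = 12, so 3x = 60, so x = 20.
Then 2E = 120 + 3·20 = 180, so E = 90, V = 2E/3 = 60, F = 12 + 20 = 32.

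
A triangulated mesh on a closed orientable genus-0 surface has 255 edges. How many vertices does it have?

87

χ = 2 − 2·0 = 2, and every face is a triangle so 3F = 2E.
F = 2E/3 = 170. Then V = 2 + E − F = 2 + 255 − 170 = 87.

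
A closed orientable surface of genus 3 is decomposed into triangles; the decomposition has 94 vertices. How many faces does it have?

196

χ = 2 − 2·3 = -4, and every face is a triangle so 3F = 2E.
V − E + F = -4 with E = 3F/2 gives 94 − (3/2 − 1)·F = -4, so F = 196 and E = 294.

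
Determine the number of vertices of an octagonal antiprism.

An antiprism on an n-gon has two n-gon caps and 2n triangles: V = 2·8 = 16, E = 4·8 = 32, F = 2·8 + 2 = 18.

16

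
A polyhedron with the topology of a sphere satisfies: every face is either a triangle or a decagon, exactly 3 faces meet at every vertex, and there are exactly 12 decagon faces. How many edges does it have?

Let x be the number of triangles; then F = 12 + x.
Edge–face incidences: 2E = 10·12 + 3·x = 120 + 3x.
Every vertex has degree 3, so 3V = 2E.
Euler: V − E + F = 2 ⇒ (2E)/3 − E + (12 + x) = 2.
Multiply by 6: 2·(2E) − 3·(2E) + 6·(12 + x) = 12, i.e. 72 + 6x − (120 + 3x) = 12.
Collecting terms: 3x − 48 = 12, so 3x = 60, so x = 20.
Then 2E = 120 + 3·20 = 180, so E = 90, V = 2E/3 = 60, F = 12 + 20 = 32.

90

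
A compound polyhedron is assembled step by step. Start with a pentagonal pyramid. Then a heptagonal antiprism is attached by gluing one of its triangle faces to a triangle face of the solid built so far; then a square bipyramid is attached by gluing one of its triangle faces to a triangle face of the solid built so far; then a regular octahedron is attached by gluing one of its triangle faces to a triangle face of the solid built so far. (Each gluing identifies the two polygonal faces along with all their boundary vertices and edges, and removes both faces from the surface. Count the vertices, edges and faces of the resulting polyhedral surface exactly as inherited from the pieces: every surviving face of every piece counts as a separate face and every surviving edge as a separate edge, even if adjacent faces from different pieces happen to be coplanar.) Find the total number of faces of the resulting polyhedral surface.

32

A pentagonal pyramid: V=6, E=10, F=6.
Attach a heptagonal antiprism (V=14, E=28, F=16) along a 3-gon: merge 3 vertices and 3 edges, delete both glued faces → V=17, E=35, F=20.
Attach a square bipyramid (V=6, E=12, F=8) along a 3-gon: merge 3 vertices and 3 edges, delete both glued faces → V=20, E=44, F=26.
Attach a regular octahedron (V=6, E=12, F=8) along a 3-gon: merge 3 vertices and 3 edges, delete both glued faces → V=23, E=53, F=32.
Check: V − E + F = 23 − 53 + 32 = 2.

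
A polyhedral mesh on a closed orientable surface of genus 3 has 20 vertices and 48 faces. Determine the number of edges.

For a closed orientable surface of genus 3, χ = 2 − 2·3 = -4.
E = V + F − (-4) = 20 + 48 − (-4) = 72.

72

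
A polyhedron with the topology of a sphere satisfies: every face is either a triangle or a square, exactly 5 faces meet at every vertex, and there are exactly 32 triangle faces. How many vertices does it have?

24

Let x be the number of squares; then F = 32 + x.
Edge–face incidences: 2E = 3·32 + 4·x = 96 + 4x.
Every vertex has degree 5, so 5V = 2E.
Euler: V − E + F = 2 ⇒ (2E)/5 − E + (32 + x) = 2.
Multiply by 10: 2·(2E) − 5·(2E) + 10·(32 + x) = 20, i.e. 320 + 10x − 3·(96 + 4x) = 20.
Collecting terms: −2x + 32 = 20, so −2x = −12, so x = 6.
Then 2E = 96 + 4·6 = 120, so E = 60, V = 2E/5 = 24, F = 32 + 6 = 38.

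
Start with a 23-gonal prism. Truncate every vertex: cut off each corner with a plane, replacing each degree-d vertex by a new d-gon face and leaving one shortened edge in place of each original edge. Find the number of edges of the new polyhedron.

The base solid has V = 46, E = 69, F = 25.
Truncation replaces each original edge-end by a new vertex, so V′ = 2E = 138.
Each original edge survives, and each old vertex of degree d contributes d new edges; summing degrees gives Σd = 2E, so E′ = E + 2E = 3E = 207.
Each original face survives and each original vertex becomes one new face: F′ = F + V = 71.

207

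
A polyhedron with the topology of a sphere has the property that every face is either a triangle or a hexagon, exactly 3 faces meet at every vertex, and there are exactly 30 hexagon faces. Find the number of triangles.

4

Let x be the number of triangles; then F = 30 + x.
Edge–face incidences: 2E = 6·30 + 3·x = 180 + 3x.
Every vertex has degree 3, so 3V = 2E.
Euler: V − E + F = 2 ⇒ (2E)/3 − E + (30 + x) = 2.
Multiply by 6: 2·(2E) − 3·(2E) + 6·(30 + x) = 12, i.e. 180 + 6x − (180 + 3x) = 12.
Collecting terms: 3x = 12, so x = 4.
Then 2E = 180 + 3·4 = 192, so E = 96, V = 2E/3 = 64, F = 30 + 4 = 34.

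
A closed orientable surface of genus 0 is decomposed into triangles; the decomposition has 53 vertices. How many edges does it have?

χ = 2 − 2·0 = 2, and every face is a triangle so 3F = 2E.
V − E + F = 2 with E = 3F/2 gives 53 − (3/2 − 1)·F = 2, so F = 102 and E = 153.

153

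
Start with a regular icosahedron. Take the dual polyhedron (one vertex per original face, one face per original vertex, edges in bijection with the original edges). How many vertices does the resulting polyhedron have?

The base solid has V = 12, E = 30, F = 20.
The dual swaps V and F and preserves E: V′ = F = 20, E′ = E = 30, F′ = V = 12.

20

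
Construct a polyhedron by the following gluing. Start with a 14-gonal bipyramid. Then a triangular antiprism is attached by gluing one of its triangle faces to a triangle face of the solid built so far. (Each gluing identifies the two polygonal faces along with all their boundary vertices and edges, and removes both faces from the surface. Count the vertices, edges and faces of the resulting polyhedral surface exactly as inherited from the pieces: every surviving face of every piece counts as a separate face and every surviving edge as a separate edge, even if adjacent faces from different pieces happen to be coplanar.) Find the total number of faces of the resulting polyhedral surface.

A 14-gonal bipyramid: V=16, E=42, F=28.
Attach a triangular antiprism (V=6, E=12, F=8) along a 3-gon: merge 3 vertices and 3 edges, delete both glued faces → V=19, E=51, F=34.
Check: V − E + F = 19 − 51 + 34 = 2.

34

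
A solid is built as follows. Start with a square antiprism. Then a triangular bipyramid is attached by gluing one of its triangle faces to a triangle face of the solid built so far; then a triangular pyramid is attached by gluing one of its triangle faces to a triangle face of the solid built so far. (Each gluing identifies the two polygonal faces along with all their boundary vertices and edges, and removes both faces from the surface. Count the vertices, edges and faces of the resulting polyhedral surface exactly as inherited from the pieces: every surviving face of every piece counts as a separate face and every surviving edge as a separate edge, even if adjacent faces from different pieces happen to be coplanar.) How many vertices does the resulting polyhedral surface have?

11

A square antiprism: V=8, E=16, F=10.
Attach a triangular bipyramid (V=5, E=9, F=6) along a 3-gon: merge 3 vertices and 3 edges, delete both glued faces → V=10, E=22, F=14.
Attach a triangular pyramid (V=4, E=6, F=4) along a 3-gon: merge 3 vertices and 3 edges, delete both glued faces → V=11, E=25, F=16.
Check: V − E + F = 11 − 25 + 16 = 2.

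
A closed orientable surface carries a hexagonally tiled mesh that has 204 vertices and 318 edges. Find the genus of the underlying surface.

5

Every face is a hexagon and each edge borders two faces, so 6F = 2·318, giving F = 106.
χ = V − E + F = 204 − 318 + 106 = -8.
For a closed orientable surface χ = 2 − 2g, so g = (2 − (-8))/2 = 5.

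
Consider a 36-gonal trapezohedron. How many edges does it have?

The n-trapezohedron (dual of the n-antiprism) has V = 2·36 + 2 = 74, E = 4·36 = 144, F = 2·36 = 72.
Check: V − E + F = 74 − 144 + 72 = 2.

144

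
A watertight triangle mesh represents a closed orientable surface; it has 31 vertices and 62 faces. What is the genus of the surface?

1

Every face is a triangle, so 2E = 3·62 = 186, giving E = 93.
χ = V − E + F = 31 − 93 + 62 = 0.
For a closed orientable surface χ = 2 − 2g, so g = (2 − (0))/2 = 1.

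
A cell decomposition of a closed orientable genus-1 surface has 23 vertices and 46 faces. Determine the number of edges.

69

For a closed orientable surface of genus 1, χ = 2 − 2·1 = 0.
E = V + F − (0) = 23 + 46 − (0) = 69.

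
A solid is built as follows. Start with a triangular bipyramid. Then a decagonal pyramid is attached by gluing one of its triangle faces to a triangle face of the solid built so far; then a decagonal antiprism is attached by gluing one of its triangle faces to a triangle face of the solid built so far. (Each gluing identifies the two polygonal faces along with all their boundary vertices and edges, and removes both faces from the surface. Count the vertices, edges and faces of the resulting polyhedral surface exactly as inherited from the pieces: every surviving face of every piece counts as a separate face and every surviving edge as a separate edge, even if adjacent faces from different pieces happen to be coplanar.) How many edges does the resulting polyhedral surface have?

A triangular bipyramid: V=5, E=9, F=6.
Attach a decagonal pyramid (V=11, E=20, F=11) along a 3-gon: merge 3 vertices and 3 edges, delete both glued faces → V=13, E=26, F=15.
Attach a decagonal antiprism (V=20, E=40, F=22) along a 3-gon: merge 3 vertices and 3 edges, delete both glued faces → V=30, E=63, F=35.
Check: V − E + F = 30 − 63 + 35 = 2.

63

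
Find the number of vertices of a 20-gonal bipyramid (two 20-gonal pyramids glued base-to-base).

22

A bipyramid over an n-gon has 2n triangular faces and n + 2 vertices: V = 20 + 2 = 22, E = 3·20 = 60, F = 2·20 = 40.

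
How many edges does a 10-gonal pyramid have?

20

A pyramid on an n-gon base has one n-gon and n triangles: V = 10 + 1 = 11, E = 2·10 = 20, F = 10 + 1 = 11.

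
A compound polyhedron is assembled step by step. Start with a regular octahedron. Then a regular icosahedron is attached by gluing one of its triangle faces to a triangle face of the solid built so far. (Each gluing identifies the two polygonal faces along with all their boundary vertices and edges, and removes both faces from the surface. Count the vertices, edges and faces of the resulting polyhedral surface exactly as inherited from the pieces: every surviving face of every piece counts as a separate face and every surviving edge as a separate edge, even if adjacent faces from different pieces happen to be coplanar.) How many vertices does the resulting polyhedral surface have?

15

A regular octahedron: V=6, E=12, F=8.
Attach a regular icosahedron (V=12, E=30, F=20) along a 3-gon: merge 3 vertices and 3 edges, delete both glued faces → V=15, E=39, F=26.
Check: V − E + F = 15 − 39 + 26 = 2.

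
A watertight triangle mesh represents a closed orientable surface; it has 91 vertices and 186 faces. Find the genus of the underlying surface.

2

Every face is a triangle, so 2E = 3·186 = 558, giving E = 279.
χ = V − E + F = 91 − 279 + 186 = -2.
For a closed orientable surface χ = 2 − 2g, so g = (2 − (-2))/2 = 2.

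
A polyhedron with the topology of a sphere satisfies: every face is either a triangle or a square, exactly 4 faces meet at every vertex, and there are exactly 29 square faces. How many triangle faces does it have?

8

Let x be the number of triangles; then F = 29 + x.
Edge–face incidences: 2E = 4·29 + 3·x = 116 + 3x.
Every vertex has degree 4, so 4V = 2E.
Euler: V − E + F = 2 ⇒ (2E)/4 − E + (29 + x) = 2.
Multiply by 8: 2·(2E) − 4·(2E) + 8·(29 + x) = 16, i.e. 232 + 8x − 2·(116 + 3x) = 16.
Collecting terms: 2x = 16, so x = 8.
Then 2E = 116 + 3·8 = 140, so E = 70, V = 2E/4 = 35, F = 29 + 8 = 37.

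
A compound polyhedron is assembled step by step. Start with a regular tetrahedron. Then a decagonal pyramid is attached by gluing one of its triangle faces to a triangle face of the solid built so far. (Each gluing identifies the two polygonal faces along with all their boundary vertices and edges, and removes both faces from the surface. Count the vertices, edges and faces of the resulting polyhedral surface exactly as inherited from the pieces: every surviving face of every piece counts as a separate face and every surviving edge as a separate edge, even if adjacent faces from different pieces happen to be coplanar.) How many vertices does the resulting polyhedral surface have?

12

A regular tetrahedron: V=4, E=6, F=4.
Attach a decagonal pyramid (V=11, E=20, F=11) along a 3-gon: merge 3 vertices and 3 edges, delete both glued faces → V=12, E=23, F=13.
Check: V − E + F = 12 − 23 + 13 = 2.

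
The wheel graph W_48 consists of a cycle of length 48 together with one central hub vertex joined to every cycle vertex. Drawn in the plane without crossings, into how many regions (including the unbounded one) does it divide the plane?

49

W_48 has V = 48 + 1 = 49 vertices and E = 2·48 = 96 edges.
By Euler's formula F = 2 − V + E = 2 − 49 + 96 = 49.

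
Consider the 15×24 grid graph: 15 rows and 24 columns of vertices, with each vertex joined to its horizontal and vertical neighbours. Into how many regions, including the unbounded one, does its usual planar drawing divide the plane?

323

The grid has V = 15·24 = 360 vertices and E = 15·23 + 24·14 = 681 edges.
F = 2 − V + E = 2 − 360 + 681 = 323.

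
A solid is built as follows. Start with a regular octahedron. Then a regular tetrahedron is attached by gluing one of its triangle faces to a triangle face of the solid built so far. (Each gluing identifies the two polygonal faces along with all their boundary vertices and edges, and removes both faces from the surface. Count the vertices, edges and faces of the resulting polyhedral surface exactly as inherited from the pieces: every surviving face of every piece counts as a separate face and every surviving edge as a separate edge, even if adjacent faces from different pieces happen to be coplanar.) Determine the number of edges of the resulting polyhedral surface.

15

A regular octahedron: V=6, E=12, F=8.
Attach a regular tetrahedron (V=4, E=6, F=4) along a 3-gon: merge 3 vertices and 3 edges, delete both glued faces → V=7, E=15, F=10.
Check: V − E + F = 7 − 15 + 10 = 2.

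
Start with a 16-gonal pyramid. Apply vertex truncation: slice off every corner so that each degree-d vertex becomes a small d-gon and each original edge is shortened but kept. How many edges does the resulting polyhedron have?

The base solid has V = 17, E = 32, F = 17.
Truncation replaces each original edge-end by a new vertex, so V′ = 2E = 64.
Each original edge survives, and each old vertex of degree d contributes d new edges; summing degrees gives Σd = 2E, so E′ = E + 2E = 3E = 96.
Each original face survives and each original vertex becomes one new face: F′ = F + V = 34.

96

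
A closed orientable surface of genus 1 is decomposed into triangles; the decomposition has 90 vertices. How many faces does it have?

180

χ = 2 − 2·1 = 0, and every face is a triangle so 3F = 2E.
V − E + F = 0 with E = 3F/2 gives 90 − (3/2 − 1)·F = 0, so F = 180 and E = 270.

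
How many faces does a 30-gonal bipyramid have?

A bipyramid over an n-gon has 2n triangular faces and n + 2 vertices: V = 30 + 2 = 32, E = 3·30 = 90, F = 2·30 = 60.
Check: V − E + F = 32 − 90 + 60 = 2.

60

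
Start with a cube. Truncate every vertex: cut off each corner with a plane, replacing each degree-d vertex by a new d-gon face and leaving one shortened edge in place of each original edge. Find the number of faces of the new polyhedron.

14

The base solid has V = 8, E = 12, F = 6.
Truncation replaces each original edge-end by a new vertex, so V′ = 2E = 24.
Each original edge survives, and each old vertex of degree d contributes d new edges; summing degrees gives Σd = 2E, so E′ = E + 2E = 3E = 36.
Each original face survives and each original vertex becomes one new face: F′ = F + V = 14.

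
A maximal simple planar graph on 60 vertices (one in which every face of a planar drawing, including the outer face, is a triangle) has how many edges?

174

In a plane triangulation 3F = 2E and V − E + F = 2, so E = 3V − 6 = 3·60 − 6 = 174.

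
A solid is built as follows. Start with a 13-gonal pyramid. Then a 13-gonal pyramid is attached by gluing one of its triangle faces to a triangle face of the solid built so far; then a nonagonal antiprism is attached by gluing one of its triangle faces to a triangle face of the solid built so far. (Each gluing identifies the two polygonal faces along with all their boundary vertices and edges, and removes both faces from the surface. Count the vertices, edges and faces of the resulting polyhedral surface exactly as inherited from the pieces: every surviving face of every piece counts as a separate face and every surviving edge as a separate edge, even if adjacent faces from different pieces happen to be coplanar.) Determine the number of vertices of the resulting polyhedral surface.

A 13-gonal pyramid: V=14, E=26, F=14.
Attach a 13-gonal pyramid (V=14, E=26, F=14) along a 3-gon: merge 3 vertices and 3 edges, delete both glued faces → V=25, E=49, F=26.
Attach a nonagonal antiprism (V=18, E=36, F=20) along a 3-gon: merge 3 vertices and 3 edges, delete both glued faces → V=40, E=82, F=44.
Check: V − E + F = 40 − 82 + 44 = 2.

40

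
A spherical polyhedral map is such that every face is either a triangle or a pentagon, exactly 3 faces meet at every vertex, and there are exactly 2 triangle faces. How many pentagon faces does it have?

6

Let x be the number of pentagons; then F = 2 + x.
Edge–face incidences: 2E = 3·2 + 5·x = 6 + 5x.
Every vertex has degree 3, so 3V = 2E.
Euler: V − E + F = 2 ⇒ (2E)/3 − E + (2 + x) = 2.
Multiply by 6: 2·(2E) − 3·(2E) + 6·(2 + x) = 12, i.e. 12 + 6x − (6 + 5x) = 12.
Collecting terms: x + 6 = 12, so x = 6.
Then 2E = 6 + 5·6 = 36, so E = 18, V = 2E/3 = 12, F = 2 + 6 = 8.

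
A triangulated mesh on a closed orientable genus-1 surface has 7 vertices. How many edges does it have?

χ = 2 − 2·1 = 0, and every face is a triangle so 3F = 2E.
V − E + F = 0 with E = 3F/2 gives 7 − (3/2 − 1)·F = 0, so F = 14 and E = 21.

21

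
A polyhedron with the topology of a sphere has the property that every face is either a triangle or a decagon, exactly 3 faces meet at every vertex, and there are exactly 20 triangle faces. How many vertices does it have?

60

Let x be the number of decagons; then F = 20 + x.
Edge–face incidences: 2E = 3·20 + 10·x = 60 + 10x.
Every vertex has degree 3, so 3V = 2E.
Euler: V − E + F = 2 ⇒ (2E)/3 − E + (20 + x) = 2.
Multiply by 6: 2·(2E) − 3·(2E) + 6·(20 + x) = 12, i.e. 120 + 6x − (60 + 10x) = 12.
Collecting terms: −4x + 60 = 12, so −4x = −48, so x = 12.
Then 2E = 60 + 10·12 = 180, so E = 90, V = 2E/3 = 60, F = 20 + 12 = 32.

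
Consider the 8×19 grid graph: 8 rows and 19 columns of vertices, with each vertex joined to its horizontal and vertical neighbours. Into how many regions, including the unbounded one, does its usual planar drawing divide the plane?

127

The grid has V = 8·19 = 152 vertices and E = 8·18 + 19·7 = 277 edges.
F = 2 − V + E = 2 − 152 + 277 = 127.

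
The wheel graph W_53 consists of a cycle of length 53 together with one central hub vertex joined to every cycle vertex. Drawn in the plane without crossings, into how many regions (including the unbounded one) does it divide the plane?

W_53 has V = 53 + 1 = 54 vertices and E = 2·53 = 106 edges.
By Euler's formula F = 2 − V + E = 2 − 54 + 106 = 54.

54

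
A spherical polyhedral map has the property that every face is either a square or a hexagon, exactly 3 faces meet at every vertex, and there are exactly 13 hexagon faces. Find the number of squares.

6

Let x be the number of squares; then F = 13 + x.
Edge–face incidences: 2E = 6·13 + 4·x = 78 + 4x.
Every vertex has degree 3, so 3V = 2E.
Euler: V − E + F = 2 ⇒ (2E)/3 − E + (13 + x) = 2.
Multiply by 6: 2·(2E) − 3·(2E) + 6·(13 + x) = 12, i.e. 78 + 6x − (78 + 4x) = 12.
Collecting terms: 2x = 12, so x = 6.
Then 2E = 78 + 4·6 = 102, so E = 51, V = 2E/3 = 34, F = 13 + 6 = 19.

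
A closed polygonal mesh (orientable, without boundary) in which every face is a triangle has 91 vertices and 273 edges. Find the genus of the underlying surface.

Every face is a triangle and each edge borders two faces, so 3F = 2·273, giving F = 182.
χ = V − E + F = 91 − 273 + 182 = 0.
For a closed orientable surface χ = 2 − 2g, so g = (2 − (0))/2 = 1.

1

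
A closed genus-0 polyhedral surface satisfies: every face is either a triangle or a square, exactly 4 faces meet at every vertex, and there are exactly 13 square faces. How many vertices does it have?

19

Let x be the number of triangles; then F = 13 + x.
Edge–face incidences: 2E = 4·13 + 3·x = 52 + 3x.
Every vertex has degree 4, so 4V = 2E.
Euler: V − E + F = 2 ⇒ (2E)/4 − E + (13 + x) = 2.
Multiply by 8: 2·(2E) − 4·(2E) + 8·(13 + x) = 16, i.e. 104 + 8x − 2·(52 + 3x) = 16.
Collecting terms: 2x = 16, so x = 8.
Then 2E = 52 + 3·8 = 76, so E = 38, V = 2E/4 = 19, F = 13 + 8 = 21.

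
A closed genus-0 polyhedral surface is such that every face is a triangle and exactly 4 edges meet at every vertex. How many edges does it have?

12

Each face has 3 edges and each edge borders two faces, so 2E = 3F.
Each vertex has degree 4, so 4V = 2E and hence V = 3F/4.
Euler: V − E + F = 2 ⇒ (3F/4) − (3F/2) + F = 2.
Multiply by 8: (6 − 12 + 8)F = 16, i.e. 2F = 16.
So F = 8, E = 3·8/2 = 12, V = 3·8/4 = 6.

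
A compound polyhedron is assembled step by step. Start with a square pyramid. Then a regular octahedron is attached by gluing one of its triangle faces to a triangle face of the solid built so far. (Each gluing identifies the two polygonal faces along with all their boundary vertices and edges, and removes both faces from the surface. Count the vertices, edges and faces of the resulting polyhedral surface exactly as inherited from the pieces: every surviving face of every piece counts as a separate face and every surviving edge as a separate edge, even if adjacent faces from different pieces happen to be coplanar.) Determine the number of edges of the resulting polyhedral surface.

17

A square pyramid: V=5, E=8, F=5.
Attach a regular octahedron (V=6, E=12, F=8) along a 3-gon: merge 3 vertices and 3 edges, delete both glued faces → V=8, E=17, F=11.
Check: V − E + F = 8 − 17 + 11 = 2.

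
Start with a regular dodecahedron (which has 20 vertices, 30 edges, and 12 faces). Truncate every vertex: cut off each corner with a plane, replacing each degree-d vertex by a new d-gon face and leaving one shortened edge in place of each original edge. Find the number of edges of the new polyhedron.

Truncation replaces each original edge-end by a new vertex, so V′ = 2E = 60.
Each original edge survives, and each old vertex of degree d contributes d new edges; summing degrees gives Σd = 2E, so E′ = E + 2E = 3E = 90.
Each original face survives and each original vertex becomes one new face: F′ = F + V = 32.

90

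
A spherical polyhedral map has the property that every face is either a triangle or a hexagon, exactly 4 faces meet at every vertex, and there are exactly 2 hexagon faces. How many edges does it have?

Let x be the number of triangles; then F = 2 + x.
Edge–face incidences: 2E = 6·2 + 3·x = 12 + 3x.
Every vertex has degree 4, so 4V = 2E.
Euler: V − E + F = 2 ⇒ (2E)/4 − E + (2 + x) = 2.
Multiply by 8: 2·(2E) − 4·(2E) + 8·(2 + x) = 16, i.e. 16 + 8x − 2·(12 + 3x) = 16.
Collecting terms: 2x − 8 = 16, so 2x = 24, so x = 12.
Then 2E = 12 + 3·12 = 48, so E = 24, V = 2E/4 = 12, F = 2 + 12 = 14.

24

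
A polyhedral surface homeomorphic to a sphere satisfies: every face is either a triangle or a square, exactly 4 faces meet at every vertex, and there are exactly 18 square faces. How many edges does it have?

Let x be the number of triangles; then F = 18 + x.
Edge–face incidences: 2E = 4·18 + 3·x = 72 + 3x.
Every vertex has degree 4, so 4V = 2E.
Euler: V − E + F = 2 ⇒ (2E)/4 − E + (18 + x) = 2.
Multiply by 8: 2·(2E) − 4·(2E) + 8·(18 + x) = 16, i.e. 144 + 8x − 2·(72 + 3x) = 16.
Collecting terms: 2x = 16, so x = 8.
Then 2E = 72 + 3·8 = 96, so E = 48, V = 2E/4 = 24, F = 18 + 8 = 26.

48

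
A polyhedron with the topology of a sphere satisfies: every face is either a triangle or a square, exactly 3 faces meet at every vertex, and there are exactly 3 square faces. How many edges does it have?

Let x be the number of triangles; then F = 3 + x.
Edge–face incidences: 2E = 4·3 + 3·x = 12 + 3x.
Every vertex has degree 3, so 3V = 2E.
Euler: V − E + F = 2 ⇒ (2E)/3 − E + (3 + x) = 2.
Multiply by 6: 2·(2E) − 3·(2E) + 6·(3 + x) = 12, i.e. 18 + 6x − (12 + 3x) = 12.
Collecting terms: 3x + 6 = 12, so 3x = 6, so x = 2.
Then 2E = 12 + 3·2 = 18, so E = 9, V = 2E/3 = 6, F = 3 + 2 = 5.

9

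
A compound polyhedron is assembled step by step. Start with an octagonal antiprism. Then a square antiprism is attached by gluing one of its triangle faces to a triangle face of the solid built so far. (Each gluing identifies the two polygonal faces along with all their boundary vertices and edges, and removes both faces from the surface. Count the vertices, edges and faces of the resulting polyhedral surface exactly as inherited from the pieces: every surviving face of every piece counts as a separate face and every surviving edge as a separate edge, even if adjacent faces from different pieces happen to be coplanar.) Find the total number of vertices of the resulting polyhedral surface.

An octagonal antiprism: V=16, E=32, F=18.
Attach a square antiprism (V=8, E=16, F=10) along a 3-gon: merge 3 vertices and 3 edges, delete both glued faces → V=21, E=45, F=26.
Check: V − E + F = 21 − 45 + 26 = 2.

21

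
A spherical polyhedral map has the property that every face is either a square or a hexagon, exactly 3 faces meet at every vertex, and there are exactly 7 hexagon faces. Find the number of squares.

6

Let x be the number of squares; then F = 7 + x.
Edge–face incidences: 2E = 6·7 + 4·x = 42 + 4x.
Every vertex has degree 3, so 3V = 2E.
Euler: V − E + F = 2 ⇒ (2E)/3 − E + (7 + x) = 2.
Multiply by 6: 2·(2E) − 3·(2E) + 6·(7 + x) = 12, i.e. 42 + 6x − (42 + 4x) = 12.
Collecting terms: 2x = 12, so x = 6.
Then 2E = 42 + 4·6 = 66, so E = 33, V = 2E/3 = 22, F = 7 + 6 = 13.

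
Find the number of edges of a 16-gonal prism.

A prism on an n-gon has two n-gon bases and n rectangular sides: V = 2·16 = 32, E = 3·16 = 48, F = 16 + 2 = 18.

48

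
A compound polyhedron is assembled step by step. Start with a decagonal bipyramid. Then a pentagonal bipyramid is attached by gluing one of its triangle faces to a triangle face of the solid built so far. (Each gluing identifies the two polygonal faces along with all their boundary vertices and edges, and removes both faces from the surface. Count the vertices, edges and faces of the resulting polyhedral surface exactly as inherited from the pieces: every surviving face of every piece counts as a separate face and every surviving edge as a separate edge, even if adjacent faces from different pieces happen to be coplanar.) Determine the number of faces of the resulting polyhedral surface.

28

A decagonal bipyramid: V=12, E=30, F=20.
Attach a pentagonal bipyramid (V=7, E=15, F=10) along a 3-gon: merge 3 vertices and 3 edges, delete both glued faces → V=16, E=42, F=28.
Check: V − E + F = 16 − 42 + 28 = 2.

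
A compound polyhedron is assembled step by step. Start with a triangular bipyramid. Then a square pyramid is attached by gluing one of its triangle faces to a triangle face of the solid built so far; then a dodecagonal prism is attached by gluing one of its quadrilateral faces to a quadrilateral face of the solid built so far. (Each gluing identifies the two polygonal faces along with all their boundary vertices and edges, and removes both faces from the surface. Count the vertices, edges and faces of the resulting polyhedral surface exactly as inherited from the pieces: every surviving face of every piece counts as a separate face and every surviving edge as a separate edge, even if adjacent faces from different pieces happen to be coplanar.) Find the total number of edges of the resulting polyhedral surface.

A triangular bipyramid: V=5, E=9, F=6.
Attach a square pyramid (V=5, E=8, F=5) along a 3-gon: merge 3 vertices and 3 edges, delete both glued faces → V=7, E=14, F=9.
Attach a dodecagonal prism (V=24, E=36, F=14) along a 4-gon: merge 4 vertices and 4 edges, delete both glued faces → V=27, E=46, F=21.
Check: V − E + F = 27 − 46 + 21 = 2.

46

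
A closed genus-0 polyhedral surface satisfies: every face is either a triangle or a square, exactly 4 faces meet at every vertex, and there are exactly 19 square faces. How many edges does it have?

50

Let x be the number of triangles; then F = 19 + x.
Edge–face incidences: 2E = 4·19 + 3·x = 76 + 3x.
Every vertex has degree 4, so 4V = 2E.
Euler: V − E + F = 2 ⇒ (2E)/4 − E + (19 + x) = 2.
Multiply by 8: 2·(2E) − 4·(2E) + 8·(19 + x) = 16, i.e. 152 + 8x − 2·(76 + 3x) = 16.
Collecting terms: 2x = 16, so x = 8.
Then 2E = 76 + 3·8 = 100, so E = 50, V = 2E/4 = 25, F = 19 + 8 = 27.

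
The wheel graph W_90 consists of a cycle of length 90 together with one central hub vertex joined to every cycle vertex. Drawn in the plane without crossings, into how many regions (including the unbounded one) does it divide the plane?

W_90 has V = 90 + 1 = 91 vertices and E = 2·90 = 180 edges.
By Euler's formula F = 2 − V + E = 2 − 91 + 180 = 91.

91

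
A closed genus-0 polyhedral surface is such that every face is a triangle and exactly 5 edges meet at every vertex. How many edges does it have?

30

Each face has 3 edges and each edge borders two faces, so 2E = 3F.
Each vertex has degree 5, so 5V = 2E and hence V = 3F/5.
Euler: V − E + F = 2 ⇒ (3F/5) − (3F/2) + F = 2.
Multiply by 10: (6 − 15 + 10)F = 20, i.e. 1F = 20.
So F = 20, E = 3·20/2 = 30, V = 3·20/5 = 12.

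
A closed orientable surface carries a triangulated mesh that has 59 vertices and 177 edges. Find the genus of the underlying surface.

1

Every face is a triangle and each edge borders two faces, so 3F = 2·177, giving F = 118.
χ = V − E + F = 59 − 177 + 118 = 0.
For a closed orientable surface χ = 2 − 2g, so g = (2 − (0))/2 = 1.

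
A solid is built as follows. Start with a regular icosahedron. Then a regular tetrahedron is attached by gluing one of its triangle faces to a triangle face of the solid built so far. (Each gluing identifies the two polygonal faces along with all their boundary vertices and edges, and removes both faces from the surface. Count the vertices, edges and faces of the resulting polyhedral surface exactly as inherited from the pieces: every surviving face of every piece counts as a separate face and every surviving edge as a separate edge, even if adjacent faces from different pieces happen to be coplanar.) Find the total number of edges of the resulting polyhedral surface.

33

A regular icosahedron: V=12, E=30, F=20.
Attach a regular tetrahedron (V=4, E=6, F=4) along a 3-gon: merge 3 vertices and 3 edges, delete both glued faces → V=13, E=33, F=22.
Check: V − E + F = 13 − 33 + 22 = 2.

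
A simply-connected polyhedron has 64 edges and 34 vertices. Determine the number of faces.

32

Here V − E + F = 2.
F = 2 − V + E = 2 − 34 + 64 = 32.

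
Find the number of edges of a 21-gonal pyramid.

42

A pyramid on an n-gon base has one n-gon and n triangles: V = 21 + 1 = 22, E = 2·21 = 42, F = 21 + 1 = 22.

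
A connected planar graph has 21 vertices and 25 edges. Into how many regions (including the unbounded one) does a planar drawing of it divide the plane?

Euler's formula for a connected plane graph: V − E + F = 2, so F = 2 − 21 + 25 = 6.

6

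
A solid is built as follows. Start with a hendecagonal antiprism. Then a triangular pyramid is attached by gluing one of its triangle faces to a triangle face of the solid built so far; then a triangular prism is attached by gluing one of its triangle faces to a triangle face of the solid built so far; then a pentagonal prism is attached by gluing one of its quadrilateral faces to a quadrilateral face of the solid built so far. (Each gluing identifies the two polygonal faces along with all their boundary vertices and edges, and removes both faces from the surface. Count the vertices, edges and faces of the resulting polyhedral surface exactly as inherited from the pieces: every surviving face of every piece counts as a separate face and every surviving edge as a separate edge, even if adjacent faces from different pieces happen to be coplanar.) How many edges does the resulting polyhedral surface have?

64

A hendecagonal antiprism: V=22, E=44, F=24.
Attach a triangular pyramid (V=4, E=6, F=4) along a 3-gon: merge 3 vertices and 3 edges, delete both glued faces → V=23, E=47, F=26.
Attach a triangular prism (V=6, E=9, F=5) along a 3-gon: merge 3 vertices and 3 edges, delete both glued faces → V=26, E=53, F=29.
Attach a pentagonal prism (V=10, E=15, F=7) along a 4-gon: merge 4 vertices and 4 edges, delete both glued faces → V=32, E=64, F=34.
Check: V − E + F = 32 − 64 + 34 = 2.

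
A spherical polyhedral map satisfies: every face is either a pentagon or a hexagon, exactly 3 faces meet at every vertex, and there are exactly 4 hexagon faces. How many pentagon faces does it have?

12

Let x be the number of pentagons; then F = 4 + x.
Edge–face incidences: 2E = 6·4 + 5·x = 24 + 5x.
Every vertex has degree 3, so 3V = 2E.
Euler: V − E + F = 2 ⇒ (2E)/3 − E + (4 + x) = 2.
Multiply by 6: 2·(2E) − 3·(2E) + 6·(4 + x) = 12, i.e. 24 + 6x − (24 + 5x) = 12.
Collecting terms: x = 12.
Then 2E = 24 + 5·12 = 84, so E = 42, V = 2E/3 = 28, F = 4 + 12 = 16.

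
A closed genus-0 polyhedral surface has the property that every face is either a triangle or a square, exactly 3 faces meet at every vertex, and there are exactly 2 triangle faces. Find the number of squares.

Let x be the number of squares; then F = 2 + x.
Edge–face incidences: 2E = 3·2 + 4·x = 6 + 4x.
Every vertex has degree 3, so 3V = 2E.
Euler: V − E + F = 2 ⇒ (2E)/3 − E + (2 + x) = 2.
Multiply by 6: 2·(2E) − 3·(2E) + 6·(2 + x) = 12, i.e. 12 + 6x − (6 + 4x) = 12.
Collecting terms: 2x + 6 = 12, so 2x = 6, so x = 3.
Then 2E = 6 + 4·3 = 18, so E = 9, V = 2E/3 = 6, F = 2 + 3 = 5.

3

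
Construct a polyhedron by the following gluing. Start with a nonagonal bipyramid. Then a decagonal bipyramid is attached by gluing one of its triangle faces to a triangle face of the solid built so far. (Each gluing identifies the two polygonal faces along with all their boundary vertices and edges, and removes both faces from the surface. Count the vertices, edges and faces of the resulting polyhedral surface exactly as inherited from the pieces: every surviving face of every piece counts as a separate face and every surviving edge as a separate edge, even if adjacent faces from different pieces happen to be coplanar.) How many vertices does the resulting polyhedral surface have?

20

A nonagonal bipyramid: V=11, E=27, F=18.
Attach a decagonal bipyramid (V=12, E=30, F=20) along a 3-gon: merge 3 vertices and 3 edges, delete both glued faces → V=20, E=54, F=36.
Check: V − E + F = 20 − 54 + 36 = 2.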